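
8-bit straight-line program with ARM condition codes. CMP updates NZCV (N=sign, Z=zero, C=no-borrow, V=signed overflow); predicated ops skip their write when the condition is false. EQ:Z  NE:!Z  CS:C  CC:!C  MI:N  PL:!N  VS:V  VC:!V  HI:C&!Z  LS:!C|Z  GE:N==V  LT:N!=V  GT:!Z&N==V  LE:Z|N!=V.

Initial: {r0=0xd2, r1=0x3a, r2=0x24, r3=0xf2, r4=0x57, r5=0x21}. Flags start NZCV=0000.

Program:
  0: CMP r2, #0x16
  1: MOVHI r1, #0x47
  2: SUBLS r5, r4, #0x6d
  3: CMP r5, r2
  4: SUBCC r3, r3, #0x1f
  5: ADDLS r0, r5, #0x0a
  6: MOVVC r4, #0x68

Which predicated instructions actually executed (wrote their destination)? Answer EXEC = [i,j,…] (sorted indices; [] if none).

EXEC = [1,4,5,6]

0: ✓ CMP  NZCV=0010
1: ✓ MOVHI  r1←0x47
2: · SUBLS
3: ✓ CMP  NZCV=1000
4: ✓ SUBCC  r3←0xd3
5: ✓ ADDLS  r0←0x2b
6: ✓ MOVVC  r4←0x68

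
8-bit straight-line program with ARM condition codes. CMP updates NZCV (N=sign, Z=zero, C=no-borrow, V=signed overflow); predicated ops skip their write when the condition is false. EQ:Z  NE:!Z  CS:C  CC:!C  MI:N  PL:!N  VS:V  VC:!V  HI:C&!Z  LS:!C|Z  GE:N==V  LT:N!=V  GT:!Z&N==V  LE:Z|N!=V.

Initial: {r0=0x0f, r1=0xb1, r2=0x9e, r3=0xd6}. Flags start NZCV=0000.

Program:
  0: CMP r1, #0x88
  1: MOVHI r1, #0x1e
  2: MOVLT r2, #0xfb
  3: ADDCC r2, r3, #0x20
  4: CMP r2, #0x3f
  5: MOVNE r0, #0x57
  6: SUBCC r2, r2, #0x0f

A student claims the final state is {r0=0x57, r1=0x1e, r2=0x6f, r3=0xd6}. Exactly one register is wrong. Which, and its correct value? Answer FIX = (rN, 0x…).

[0] flags=0010 → (cmp)
[1] flags=0010 HI?T → r1=0x1e
[2] flags=0010 LT?F → skip
[3] flags=0010 CC?F → skip
[4] flags=0011 → (cmp)
[5] flags=0011 NE?T → r0=0x57
[6] flags=0011 CC?F → skip

FIX = (r2, 0x9e)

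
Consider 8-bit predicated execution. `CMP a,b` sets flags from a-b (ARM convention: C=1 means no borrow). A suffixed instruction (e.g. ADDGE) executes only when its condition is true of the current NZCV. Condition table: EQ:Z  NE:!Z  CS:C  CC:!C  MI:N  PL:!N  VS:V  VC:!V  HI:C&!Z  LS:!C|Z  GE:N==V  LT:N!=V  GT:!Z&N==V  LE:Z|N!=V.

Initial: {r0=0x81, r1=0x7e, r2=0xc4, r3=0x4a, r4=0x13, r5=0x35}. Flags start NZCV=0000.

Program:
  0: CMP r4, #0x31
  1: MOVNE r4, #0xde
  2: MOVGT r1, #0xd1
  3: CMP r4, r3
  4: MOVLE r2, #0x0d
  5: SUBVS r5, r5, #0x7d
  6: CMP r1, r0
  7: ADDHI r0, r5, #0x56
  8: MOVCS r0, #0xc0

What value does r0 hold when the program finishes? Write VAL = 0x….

[0] flags=1000 → (cmp)
[1] flags=1000 NE?T → r4=0xde
[2] flags=1000 GT?F → skip
[3] flags=1010 → (cmp)
[4] flags=1010 LE?T → r2=0x0d
[5] flags=1010 VS?F → skip
[6] flags=1001 → (cmp)
[7] flags=1001 HI?F → skip
[8] flags=1001 CS?F → skip

VAL = 0x81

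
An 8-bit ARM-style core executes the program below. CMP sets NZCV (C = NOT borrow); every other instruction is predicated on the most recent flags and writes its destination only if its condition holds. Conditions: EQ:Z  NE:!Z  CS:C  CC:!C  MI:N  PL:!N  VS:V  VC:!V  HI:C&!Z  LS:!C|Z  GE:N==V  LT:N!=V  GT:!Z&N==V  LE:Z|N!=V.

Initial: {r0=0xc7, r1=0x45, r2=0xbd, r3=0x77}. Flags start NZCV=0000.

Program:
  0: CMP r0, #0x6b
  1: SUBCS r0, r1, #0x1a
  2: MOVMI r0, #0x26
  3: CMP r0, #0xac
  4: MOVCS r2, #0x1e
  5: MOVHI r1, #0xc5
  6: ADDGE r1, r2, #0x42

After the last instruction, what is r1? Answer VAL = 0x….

VAL = 0xff

0: ✓ CMP  NZCV=0011
1: ✓ SUBCS  r0←0x2b
2: · MOVMI
3: ✓ CMP  NZCV=0000
4: · MOVCS
5: · MOVHI
6: ✓ ADDGE  r1←0xff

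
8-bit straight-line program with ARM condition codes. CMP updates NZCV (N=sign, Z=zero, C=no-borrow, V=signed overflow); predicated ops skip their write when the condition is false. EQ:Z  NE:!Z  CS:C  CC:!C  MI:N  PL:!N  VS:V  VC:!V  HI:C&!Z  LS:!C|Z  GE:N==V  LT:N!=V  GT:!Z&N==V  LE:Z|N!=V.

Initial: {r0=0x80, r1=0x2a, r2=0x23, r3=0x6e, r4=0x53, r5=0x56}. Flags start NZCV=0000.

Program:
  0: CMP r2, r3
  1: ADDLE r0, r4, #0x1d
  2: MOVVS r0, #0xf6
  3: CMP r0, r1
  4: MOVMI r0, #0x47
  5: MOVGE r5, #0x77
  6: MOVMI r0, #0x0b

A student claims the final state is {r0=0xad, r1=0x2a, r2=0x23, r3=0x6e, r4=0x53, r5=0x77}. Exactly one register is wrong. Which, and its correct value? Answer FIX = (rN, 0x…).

FIX = (r0, 0x70)

0: ✓ CMP  NZCV=1000
1: ✓ ADDLE  r0←0x70
2: · MOVVS
3: ✓ CMP  NZCV=0010
4: · MOVMI
5: ✓ MOVGE  r5←0x77
6: · MOVMI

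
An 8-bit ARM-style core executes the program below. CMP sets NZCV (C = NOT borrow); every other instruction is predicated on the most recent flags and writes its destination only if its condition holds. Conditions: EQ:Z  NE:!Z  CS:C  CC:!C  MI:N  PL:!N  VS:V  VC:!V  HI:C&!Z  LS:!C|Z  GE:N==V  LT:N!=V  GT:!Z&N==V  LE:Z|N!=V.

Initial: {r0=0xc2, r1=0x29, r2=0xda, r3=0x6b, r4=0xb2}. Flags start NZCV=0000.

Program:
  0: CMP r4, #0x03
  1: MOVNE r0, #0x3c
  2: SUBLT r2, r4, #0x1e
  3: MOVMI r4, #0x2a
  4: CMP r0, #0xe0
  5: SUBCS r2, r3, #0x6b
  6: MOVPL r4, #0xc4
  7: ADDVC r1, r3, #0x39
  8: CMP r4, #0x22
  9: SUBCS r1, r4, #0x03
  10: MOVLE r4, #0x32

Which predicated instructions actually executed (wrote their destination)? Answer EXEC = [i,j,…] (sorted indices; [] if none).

0: ✓ CMP  NZCV=1010
1: ✓ MOVNE  r0←0x3c
2: ✓ SUBLT  r2←0x94
3: ✓ MOVMI  r4←0x2a
4: ✓ CMP  NZCV=0000
5: · SUBCS
6: ✓ MOVPL  r4←0xc4
7: ✓ ADDVC  r1←0xa4
8: ✓ CMP  NZCV=1010
9: ✓ SUBCS  r1←0xc1
10: ✓ MOVLE  r4←0x32

EXEC = [1,2,3,6,7,9,10]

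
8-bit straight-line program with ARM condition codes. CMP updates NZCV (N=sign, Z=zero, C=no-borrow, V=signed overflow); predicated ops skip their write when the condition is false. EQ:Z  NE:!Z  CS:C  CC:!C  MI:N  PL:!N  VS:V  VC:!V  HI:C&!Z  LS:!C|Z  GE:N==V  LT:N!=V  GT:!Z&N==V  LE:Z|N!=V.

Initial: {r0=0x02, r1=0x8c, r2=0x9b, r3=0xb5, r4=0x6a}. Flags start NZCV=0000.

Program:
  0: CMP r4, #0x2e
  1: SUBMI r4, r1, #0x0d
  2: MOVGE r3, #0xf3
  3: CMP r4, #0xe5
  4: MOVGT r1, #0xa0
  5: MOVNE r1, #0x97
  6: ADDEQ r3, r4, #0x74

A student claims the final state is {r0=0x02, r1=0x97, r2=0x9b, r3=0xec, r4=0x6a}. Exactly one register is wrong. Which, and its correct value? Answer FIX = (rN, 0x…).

0: ✓ CMP  NZCV=0010
1: · SUBMI
2: ✓ MOVGE  r3←0xf3
3: ✓ CMP  NZCV=1001
4: ✓ MOVGT  r1←0xa0
5: ✓ MOVNE  r1←0x97
6: · ADDEQ

FIX = (r3, 0xf3)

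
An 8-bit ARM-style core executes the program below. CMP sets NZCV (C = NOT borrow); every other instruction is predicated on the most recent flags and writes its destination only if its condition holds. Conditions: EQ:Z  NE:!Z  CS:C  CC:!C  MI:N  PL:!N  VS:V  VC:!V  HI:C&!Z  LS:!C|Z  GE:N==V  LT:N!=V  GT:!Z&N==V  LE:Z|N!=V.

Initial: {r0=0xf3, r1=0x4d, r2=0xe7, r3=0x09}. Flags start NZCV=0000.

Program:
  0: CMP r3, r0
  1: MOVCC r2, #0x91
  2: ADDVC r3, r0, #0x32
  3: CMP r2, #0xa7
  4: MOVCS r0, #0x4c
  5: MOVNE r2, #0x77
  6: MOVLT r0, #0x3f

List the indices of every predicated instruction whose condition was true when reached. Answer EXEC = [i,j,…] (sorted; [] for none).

0: ✓ CMP  NZCV=0000
1: ✓ MOVCC  r2←0x91
2: ✓ ADDVC  r3←0x25
3: ✓ CMP  NZCV=1000
4: · MOVCS
5: ✓ MOVNE  r2←0x77
6: ✓ MOVLT  r0←0x3f

EXEC = [1,2,5,6]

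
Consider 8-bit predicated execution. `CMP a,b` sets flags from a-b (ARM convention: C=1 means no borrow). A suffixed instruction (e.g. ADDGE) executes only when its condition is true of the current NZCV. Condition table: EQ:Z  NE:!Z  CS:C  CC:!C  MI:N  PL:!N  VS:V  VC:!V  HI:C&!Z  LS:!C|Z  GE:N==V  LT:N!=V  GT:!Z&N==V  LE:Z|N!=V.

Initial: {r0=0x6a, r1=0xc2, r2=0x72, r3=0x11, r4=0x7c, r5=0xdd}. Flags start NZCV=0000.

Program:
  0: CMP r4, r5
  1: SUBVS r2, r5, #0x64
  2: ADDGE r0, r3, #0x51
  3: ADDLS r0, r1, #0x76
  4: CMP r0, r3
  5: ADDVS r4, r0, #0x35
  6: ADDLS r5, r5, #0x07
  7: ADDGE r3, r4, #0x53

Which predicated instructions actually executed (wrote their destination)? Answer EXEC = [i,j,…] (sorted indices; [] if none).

[0] flags=1001 → (cmp)
[1] flags=1001 VS?T → r2=0x79
[2] flags=1001 GE?T → r0=0x62
[3] flags=1001 LS?T → r0=0x38
[4] flags=0010 → (cmp)
[5] flags=0010 VS?F → skip
[6] flags=0010 LS?F → skip
[7] flags=0010 GE?T → r3=0xcf

EXEC = [1,2,3,7]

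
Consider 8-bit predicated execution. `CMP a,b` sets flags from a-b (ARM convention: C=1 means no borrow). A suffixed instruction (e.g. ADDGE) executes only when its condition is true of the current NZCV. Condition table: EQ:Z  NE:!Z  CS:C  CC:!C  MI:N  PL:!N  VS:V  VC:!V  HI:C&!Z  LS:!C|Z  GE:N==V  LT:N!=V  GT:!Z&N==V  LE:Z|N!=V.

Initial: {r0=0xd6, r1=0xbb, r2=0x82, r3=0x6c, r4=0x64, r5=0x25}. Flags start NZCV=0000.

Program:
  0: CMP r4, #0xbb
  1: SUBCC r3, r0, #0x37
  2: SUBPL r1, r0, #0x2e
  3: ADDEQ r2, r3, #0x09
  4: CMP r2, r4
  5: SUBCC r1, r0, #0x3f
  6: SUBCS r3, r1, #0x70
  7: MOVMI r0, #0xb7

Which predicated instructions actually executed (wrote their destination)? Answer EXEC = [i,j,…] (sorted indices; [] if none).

EXEC = [1,6]

[0] flags=1001 → (cmp)
[1] flags=1001 CC?T → r3=0x9f
[2] flags=1001 PL?F → skip
[3] flags=1001 EQ?F → skip
[4] flags=0011 → (cmp)
[5] flags=0011 CC?F → skip
[6] flags=0011 CS?T → r3=0x4b
[7] flags=0011 MI?F → skip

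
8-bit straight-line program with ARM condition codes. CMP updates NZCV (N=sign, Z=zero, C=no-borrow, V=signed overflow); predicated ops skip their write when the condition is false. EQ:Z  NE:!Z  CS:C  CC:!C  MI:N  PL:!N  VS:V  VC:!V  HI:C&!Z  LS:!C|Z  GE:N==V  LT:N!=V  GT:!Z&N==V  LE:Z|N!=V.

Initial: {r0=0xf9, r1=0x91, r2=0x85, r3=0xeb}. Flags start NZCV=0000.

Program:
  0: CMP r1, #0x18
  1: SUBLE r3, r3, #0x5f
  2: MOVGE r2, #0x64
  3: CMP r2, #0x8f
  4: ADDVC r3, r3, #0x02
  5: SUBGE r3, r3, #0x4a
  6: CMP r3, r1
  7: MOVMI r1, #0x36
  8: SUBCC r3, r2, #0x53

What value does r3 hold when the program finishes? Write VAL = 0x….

0: ✓ CMP  NZCV=0011
1: ✓ SUBLE  r3←0x8c
2: · MOVGE
3: ✓ CMP  NZCV=1000
4: ✓ ADDVC  r3←0x8e
5: · SUBGE
6: ✓ CMP  NZCV=1000
7: ✓ MOVMI  r1←0x36
8: ✓ SUBCC  r3←0x32

VAL = 0x32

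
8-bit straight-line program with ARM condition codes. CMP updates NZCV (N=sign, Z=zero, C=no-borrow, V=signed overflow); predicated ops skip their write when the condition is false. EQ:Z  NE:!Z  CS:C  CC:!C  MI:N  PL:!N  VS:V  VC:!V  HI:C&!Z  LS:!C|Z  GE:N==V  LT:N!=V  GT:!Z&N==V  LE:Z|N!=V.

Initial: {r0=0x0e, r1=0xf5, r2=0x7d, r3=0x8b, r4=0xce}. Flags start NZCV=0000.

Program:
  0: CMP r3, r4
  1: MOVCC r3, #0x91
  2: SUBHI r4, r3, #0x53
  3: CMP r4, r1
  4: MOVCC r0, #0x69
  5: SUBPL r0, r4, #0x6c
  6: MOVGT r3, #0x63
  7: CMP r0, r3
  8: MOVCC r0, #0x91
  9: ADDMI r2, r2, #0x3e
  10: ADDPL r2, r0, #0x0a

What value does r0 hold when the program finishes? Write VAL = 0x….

VAL = 0x91

[0] flags=1000 → (cmp)
[1] flags=1000 CC?T → r3=0x91
[2] flags=1000 HI?F → skip
[3] flags=1000 → (cmp)
[4] flags=1000 CC?T → r0=0x69
[5] flags=1000 PL?F → skip
[6] flags=1000 GT?F → skip
[7] flags=1001 → (cmp)
[8] flags=1001 CC?T → r0=0x91
[9] flags=1001 MI?T → r2=0xbb
[10] flags=1001 PL?F → skip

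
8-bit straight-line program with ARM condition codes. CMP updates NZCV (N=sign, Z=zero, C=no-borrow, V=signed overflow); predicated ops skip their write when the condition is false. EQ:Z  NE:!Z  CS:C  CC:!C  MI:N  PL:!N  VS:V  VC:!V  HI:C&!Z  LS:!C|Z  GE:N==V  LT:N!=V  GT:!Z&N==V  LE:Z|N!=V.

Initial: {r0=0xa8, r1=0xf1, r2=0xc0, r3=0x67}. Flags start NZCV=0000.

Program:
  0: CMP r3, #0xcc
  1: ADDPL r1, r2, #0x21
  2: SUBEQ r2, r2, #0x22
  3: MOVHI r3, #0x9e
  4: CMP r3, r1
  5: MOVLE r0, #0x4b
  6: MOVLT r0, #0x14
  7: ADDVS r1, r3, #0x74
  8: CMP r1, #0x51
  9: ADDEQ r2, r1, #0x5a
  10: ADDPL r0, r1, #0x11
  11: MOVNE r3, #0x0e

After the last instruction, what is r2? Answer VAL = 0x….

0: ✓ CMP  NZCV=1001
1: · ADDPL
2: · SUBEQ
3: · MOVHI
4: ✓ CMP  NZCV=0000
5: · MOVLE
6: · MOVLT
7: · ADDVS
8: ✓ CMP  NZCV=1010
9: · ADDEQ
10: · ADDPL
11: ✓ MOVNE  r3←0x0e

VAL = 0xc0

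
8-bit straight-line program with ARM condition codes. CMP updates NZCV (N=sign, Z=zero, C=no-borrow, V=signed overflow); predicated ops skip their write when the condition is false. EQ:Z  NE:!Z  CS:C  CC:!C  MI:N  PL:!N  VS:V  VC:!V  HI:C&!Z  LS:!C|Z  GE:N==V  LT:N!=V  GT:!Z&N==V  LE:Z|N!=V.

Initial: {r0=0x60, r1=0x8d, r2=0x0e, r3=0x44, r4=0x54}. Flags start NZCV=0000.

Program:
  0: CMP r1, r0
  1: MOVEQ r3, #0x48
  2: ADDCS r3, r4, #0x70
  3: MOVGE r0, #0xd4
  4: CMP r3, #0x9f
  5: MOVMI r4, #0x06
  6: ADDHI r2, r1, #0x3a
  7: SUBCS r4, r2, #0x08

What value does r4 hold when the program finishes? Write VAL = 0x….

VAL = 0xbf

0: ✓ CMP  NZCV=0011
1: · MOVEQ
2: ✓ ADDCS  r3←0xc4
3: · MOVGE
4: ✓ CMP  NZCV=0010
5: · MOVMI
6: ✓ ADDHI  r2←0xc7
7: ✓ SUBCS  r4←0xbf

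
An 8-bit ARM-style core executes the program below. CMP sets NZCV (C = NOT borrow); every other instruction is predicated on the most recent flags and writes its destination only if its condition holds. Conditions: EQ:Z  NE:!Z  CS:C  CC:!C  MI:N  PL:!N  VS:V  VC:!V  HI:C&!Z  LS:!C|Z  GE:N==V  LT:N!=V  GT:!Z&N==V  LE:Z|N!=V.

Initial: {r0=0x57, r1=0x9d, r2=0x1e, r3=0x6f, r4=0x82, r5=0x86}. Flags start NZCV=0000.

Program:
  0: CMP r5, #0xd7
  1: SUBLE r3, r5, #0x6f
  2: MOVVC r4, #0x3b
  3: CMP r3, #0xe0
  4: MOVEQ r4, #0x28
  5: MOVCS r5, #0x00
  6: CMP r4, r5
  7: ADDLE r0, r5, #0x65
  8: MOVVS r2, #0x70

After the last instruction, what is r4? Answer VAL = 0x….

VAL = 0x3b

0: ✓ CMP  NZCV=1000
1: ✓ SUBLE  r3←0x17
2: ✓ MOVVC  r4←0x3b
3: ✓ CMP  NZCV=0000
4: · MOVEQ
5: · MOVCS
6: ✓ CMP  NZCV=1001
7: · ADDLE
8: ✓ MOVVS  r2←0x70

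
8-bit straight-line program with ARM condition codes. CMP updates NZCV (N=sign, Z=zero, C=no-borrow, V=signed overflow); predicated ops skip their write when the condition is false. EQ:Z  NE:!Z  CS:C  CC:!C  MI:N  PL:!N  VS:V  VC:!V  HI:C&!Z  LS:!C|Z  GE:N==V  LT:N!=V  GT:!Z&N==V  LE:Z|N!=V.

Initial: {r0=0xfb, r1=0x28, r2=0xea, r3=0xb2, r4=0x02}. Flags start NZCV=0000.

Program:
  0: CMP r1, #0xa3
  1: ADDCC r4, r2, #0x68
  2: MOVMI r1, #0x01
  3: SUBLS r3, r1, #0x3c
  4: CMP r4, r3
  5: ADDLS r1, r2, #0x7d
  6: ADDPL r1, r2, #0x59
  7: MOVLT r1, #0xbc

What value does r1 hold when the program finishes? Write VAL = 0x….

VAL = 0x67

0: ✓ CMP  NZCV=1001
1: ✓ ADDCC  r4←0x52
2: ✓ MOVMI  r1←0x01
3: ✓ SUBLS  r3←0xc5
4: ✓ CMP  NZCV=1001
5: ✓ ADDLS  r1←0x67
6: · ADDPL
7: · MOVLT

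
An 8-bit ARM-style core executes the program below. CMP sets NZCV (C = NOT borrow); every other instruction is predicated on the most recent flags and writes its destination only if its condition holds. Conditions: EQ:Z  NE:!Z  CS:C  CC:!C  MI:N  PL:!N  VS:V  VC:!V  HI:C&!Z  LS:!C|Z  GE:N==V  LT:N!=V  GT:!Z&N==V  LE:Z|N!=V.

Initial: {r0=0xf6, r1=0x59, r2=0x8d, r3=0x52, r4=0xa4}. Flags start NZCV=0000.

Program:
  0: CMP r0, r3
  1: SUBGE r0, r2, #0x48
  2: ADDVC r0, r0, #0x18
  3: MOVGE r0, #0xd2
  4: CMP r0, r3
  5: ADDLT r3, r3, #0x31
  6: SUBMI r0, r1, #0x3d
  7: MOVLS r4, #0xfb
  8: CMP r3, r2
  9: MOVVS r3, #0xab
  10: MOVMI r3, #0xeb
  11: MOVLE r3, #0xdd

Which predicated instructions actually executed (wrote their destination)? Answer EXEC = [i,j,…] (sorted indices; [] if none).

[0] flags=1010 → (cmp)
[1] flags=1010 GE?F → skip
[2] flags=1010 VC?T → r0=0x0e
[3] flags=1010 GE?F → skip
[4] flags=1000 → (cmp)
[5] flags=1000 LT?T → r3=0x83
[6] flags=1000 MI?T → r0=0x1c
[7] flags=1000 LS?T → r4=0xfb
[8] flags=1000 → (cmp)
[9] flags=1000 VS?F → skip
[10] flags=1000 MI?T → r3=0xeb
[11] flags=1000 LE?T → r3=0xdd

EXEC = [2,5,6,7,10,11]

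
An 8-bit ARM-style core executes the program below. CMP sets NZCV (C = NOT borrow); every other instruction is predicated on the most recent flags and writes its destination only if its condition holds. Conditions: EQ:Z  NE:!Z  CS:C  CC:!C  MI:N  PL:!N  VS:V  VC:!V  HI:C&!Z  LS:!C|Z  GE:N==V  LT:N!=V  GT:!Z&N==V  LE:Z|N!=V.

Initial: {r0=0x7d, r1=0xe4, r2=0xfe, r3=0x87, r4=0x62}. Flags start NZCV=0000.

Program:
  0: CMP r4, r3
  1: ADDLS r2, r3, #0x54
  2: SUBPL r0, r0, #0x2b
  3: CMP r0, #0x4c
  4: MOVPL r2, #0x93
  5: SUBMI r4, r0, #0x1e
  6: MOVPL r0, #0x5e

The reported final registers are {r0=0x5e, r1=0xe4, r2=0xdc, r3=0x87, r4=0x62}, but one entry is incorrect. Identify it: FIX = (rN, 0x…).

[0] flags=1001 → (cmp)
[1] flags=1001 LS?T → r2=0xdb
[2] flags=1001 PL?F → skip
[3] flags=0010 → (cmp)
[4] flags=0010 PL?T → r2=0x93
[5] flags=0010 MI?F → skip
[6] flags=0010 PL?T → r0=0x5e

FIX = (r2, 0x93)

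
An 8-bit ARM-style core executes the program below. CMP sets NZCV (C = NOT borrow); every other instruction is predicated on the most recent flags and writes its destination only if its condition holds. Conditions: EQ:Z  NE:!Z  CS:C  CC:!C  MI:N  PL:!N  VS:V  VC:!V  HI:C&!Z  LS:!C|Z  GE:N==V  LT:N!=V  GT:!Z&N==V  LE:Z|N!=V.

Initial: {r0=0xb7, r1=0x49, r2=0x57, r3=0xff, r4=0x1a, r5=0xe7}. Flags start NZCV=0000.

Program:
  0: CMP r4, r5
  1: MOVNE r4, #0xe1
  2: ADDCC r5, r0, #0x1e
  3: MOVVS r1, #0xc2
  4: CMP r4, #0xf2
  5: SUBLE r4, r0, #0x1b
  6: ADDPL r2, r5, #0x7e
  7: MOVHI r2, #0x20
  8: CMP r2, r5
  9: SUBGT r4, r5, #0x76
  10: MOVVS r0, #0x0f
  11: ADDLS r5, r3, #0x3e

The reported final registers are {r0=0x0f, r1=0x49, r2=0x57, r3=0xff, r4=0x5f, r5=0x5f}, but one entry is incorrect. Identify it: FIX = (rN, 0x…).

FIX = (r5, 0x3d)

0: ✓ CMP  NZCV=0000
1: ✓ MOVNE  r4←0xe1
2: ✓ ADDCC  r5←0xd5
3: · MOVVS
4: ✓ CMP  NZCV=1000
5: ✓ SUBLE  r4←0x9c
6: · ADDPL
7: · MOVHI
8: ✓ CMP  NZCV=1001
9: ✓ SUBGT  r4←0x5f
10: ✓ MOVVS  r0←0x0f
11: ✓ ADDLS  r5←0x3d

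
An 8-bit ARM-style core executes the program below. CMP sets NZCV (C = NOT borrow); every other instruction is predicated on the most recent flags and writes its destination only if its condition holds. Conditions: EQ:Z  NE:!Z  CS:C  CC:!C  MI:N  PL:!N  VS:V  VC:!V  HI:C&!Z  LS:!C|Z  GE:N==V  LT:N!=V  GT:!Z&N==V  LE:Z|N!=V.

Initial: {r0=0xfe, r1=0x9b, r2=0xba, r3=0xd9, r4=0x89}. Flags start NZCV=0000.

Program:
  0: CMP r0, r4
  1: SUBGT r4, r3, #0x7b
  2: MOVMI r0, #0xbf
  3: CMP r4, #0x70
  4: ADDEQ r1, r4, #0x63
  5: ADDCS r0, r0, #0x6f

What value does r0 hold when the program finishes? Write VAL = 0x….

[0] flags=0010 → (cmp)
[1] flags=0010 GT?T → r4=0x5e
[2] flags=0010 MI?F → skip
[3] flags=1000 → (cmp)
[4] flags=1000 EQ?F → skip
[5] flags=1000 CS?F → skip

VAL = 0xfe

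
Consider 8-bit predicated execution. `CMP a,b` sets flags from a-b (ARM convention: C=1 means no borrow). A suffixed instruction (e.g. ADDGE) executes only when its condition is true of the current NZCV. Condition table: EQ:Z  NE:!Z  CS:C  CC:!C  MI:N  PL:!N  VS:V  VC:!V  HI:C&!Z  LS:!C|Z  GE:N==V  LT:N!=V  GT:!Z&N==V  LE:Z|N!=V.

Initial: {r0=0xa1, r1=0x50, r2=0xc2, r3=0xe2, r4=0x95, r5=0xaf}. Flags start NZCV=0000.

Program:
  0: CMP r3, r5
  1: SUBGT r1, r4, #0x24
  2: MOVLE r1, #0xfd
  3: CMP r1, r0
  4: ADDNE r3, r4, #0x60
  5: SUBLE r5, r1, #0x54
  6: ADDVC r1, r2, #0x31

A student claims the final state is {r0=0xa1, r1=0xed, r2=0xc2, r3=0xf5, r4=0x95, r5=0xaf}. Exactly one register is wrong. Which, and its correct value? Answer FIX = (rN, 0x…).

[0] flags=0010 → (cmp)
[1] flags=0010 GT?T → r1=0x71
[2] flags=0010 LE?F → skip
[3] flags=1001 → (cmp)
[4] flags=1001 NE?T → r3=0xf5
[5] flags=1001 LE?F → skip
[6] flags=1001 VC?F → skip

FIX = (r1, 0x71)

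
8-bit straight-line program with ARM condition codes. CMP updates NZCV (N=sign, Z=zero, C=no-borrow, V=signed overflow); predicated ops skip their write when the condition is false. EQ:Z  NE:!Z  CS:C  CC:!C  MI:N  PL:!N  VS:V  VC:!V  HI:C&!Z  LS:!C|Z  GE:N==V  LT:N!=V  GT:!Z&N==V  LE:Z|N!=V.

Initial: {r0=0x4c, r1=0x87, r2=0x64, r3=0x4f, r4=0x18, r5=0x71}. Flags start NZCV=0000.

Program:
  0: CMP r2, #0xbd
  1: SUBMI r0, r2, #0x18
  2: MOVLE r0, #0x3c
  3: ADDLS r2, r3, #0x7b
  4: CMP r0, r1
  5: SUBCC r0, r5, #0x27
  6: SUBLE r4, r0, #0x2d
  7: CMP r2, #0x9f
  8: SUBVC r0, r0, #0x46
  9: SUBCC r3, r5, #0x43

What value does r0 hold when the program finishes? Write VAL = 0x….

0: ✓ CMP  NZCV=1001
1: ✓ SUBMI  r0←0x4c
2: · MOVLE
3: ✓ ADDLS  r2←0xca
4: ✓ CMP  NZCV=1001
5: ✓ SUBCC  r0←0x4a
6: · SUBLE
7: ✓ CMP  NZCV=0010
8: ✓ SUBVC  r0←0x04
9: · SUBCC

VAL = 0x04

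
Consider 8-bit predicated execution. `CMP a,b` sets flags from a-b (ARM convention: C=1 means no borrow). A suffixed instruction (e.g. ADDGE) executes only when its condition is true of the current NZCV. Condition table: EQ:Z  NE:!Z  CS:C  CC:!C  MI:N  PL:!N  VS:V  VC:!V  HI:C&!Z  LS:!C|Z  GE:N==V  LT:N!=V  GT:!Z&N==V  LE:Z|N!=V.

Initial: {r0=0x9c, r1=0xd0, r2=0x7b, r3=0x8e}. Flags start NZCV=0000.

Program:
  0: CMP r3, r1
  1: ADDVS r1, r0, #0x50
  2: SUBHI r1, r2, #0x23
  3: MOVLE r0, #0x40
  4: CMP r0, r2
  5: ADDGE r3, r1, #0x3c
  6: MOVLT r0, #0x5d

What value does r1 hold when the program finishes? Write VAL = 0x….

VAL = 0xd0

0: ✓ CMP  NZCV=1000
1: · ADDVS
2: · SUBHI
3: ✓ MOVLE  r0←0x40
4: ✓ CMP  NZCV=1000
5: · ADDGE
6: ✓ MOVLT  r0←0x5d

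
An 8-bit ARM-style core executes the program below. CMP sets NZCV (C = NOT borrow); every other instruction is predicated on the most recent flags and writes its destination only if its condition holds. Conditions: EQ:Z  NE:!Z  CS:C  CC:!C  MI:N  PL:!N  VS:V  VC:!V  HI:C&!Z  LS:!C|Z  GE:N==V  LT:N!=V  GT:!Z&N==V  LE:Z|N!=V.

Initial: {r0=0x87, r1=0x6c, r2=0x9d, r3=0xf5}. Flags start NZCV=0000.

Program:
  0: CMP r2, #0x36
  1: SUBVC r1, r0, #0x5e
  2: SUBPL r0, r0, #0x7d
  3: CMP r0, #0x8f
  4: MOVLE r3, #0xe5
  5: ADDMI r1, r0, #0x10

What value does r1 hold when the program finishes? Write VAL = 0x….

0: ✓ CMP  NZCV=0011
1: · SUBVC
2: ✓ SUBPL  r0←0x0a
3: ✓ CMP  NZCV=0000
4: · MOVLE
5: · ADDMI

VAL = 0x6c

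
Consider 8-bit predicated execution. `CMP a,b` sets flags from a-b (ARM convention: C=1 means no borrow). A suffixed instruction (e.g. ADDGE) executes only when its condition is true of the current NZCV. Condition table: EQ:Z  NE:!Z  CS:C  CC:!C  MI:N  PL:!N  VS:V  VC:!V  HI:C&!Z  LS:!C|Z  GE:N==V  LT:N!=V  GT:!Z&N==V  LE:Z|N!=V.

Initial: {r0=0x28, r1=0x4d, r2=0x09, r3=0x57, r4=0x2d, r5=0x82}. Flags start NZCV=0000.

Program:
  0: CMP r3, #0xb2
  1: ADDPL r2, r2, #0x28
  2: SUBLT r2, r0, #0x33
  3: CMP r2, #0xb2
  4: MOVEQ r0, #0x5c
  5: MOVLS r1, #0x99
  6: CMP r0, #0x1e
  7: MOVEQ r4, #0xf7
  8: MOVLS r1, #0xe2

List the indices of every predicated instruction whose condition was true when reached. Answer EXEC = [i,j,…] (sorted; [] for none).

EXEC = [5]

0: ✓ CMP  NZCV=1001
1: · ADDPL
2: · SUBLT
3: ✓ CMP  NZCV=0000
4: · MOVEQ
5: ✓ MOVLS  r1←0x99
6: ✓ CMP  NZCV=0010
7: · MOVEQ
8: · MOVLS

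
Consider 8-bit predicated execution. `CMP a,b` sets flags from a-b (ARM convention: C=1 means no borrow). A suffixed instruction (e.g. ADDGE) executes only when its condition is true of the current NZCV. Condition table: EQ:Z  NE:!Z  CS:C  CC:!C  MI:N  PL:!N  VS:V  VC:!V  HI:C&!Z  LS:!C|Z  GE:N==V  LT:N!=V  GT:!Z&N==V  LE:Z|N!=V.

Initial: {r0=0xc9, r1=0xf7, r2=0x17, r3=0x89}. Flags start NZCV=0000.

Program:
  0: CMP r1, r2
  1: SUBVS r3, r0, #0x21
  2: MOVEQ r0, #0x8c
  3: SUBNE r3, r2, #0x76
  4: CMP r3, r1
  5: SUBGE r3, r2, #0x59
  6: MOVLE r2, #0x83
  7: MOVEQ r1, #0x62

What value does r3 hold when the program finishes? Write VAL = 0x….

[0] flags=1010 → (cmp)
[1] flags=1010 VS?F → skip
[2] flags=1010 EQ?F → skip
[3] flags=1010 NE?T → r3=0xa1
[4] flags=1000 → (cmp)
[5] flags=1000 GE?F → skip
[6] flags=1000 LE?T → r2=0x83
[7] flags=1000 EQ?F → skip

VAL = 0xa1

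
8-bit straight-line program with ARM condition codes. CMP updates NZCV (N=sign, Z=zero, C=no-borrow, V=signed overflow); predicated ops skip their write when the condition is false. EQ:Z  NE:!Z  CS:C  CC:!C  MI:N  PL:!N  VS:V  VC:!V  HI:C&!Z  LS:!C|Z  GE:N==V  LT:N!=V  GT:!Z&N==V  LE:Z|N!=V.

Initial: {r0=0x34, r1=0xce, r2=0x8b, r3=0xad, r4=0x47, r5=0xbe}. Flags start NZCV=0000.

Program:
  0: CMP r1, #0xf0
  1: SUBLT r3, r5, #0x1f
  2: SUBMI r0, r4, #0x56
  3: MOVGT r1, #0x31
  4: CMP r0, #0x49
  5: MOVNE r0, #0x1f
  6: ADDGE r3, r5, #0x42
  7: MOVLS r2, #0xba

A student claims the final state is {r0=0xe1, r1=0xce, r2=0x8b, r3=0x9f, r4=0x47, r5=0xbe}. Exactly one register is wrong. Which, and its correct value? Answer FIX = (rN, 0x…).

[0] flags=1000 → (cmp)
[1] flags=1000 LT?T → r3=0x9f
[2] flags=1000 MI?T → r0=0xf1
[3] flags=1000 GT?F → skip
[4] flags=1010 → (cmp)
[5] flags=1010 NE?T → r0=0x1f
[6] flags=1010 GE?F → skip
[7] flags=1010 LS?F → skip

FIX = (r0, 0x1f)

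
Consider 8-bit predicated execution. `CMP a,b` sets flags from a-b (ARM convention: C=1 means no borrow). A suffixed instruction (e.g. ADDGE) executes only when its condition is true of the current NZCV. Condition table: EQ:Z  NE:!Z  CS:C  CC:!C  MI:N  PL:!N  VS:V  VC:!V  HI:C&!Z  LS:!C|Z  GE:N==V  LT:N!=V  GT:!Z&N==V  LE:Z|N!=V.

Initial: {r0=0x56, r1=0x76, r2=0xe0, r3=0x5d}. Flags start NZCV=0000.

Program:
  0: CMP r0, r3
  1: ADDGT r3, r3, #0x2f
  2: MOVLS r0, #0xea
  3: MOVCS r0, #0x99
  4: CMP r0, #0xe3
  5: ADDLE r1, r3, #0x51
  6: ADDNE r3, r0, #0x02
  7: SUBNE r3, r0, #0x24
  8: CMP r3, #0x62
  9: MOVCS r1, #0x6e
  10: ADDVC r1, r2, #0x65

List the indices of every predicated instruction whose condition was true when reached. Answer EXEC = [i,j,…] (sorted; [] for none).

EXEC = [2,6,7,9]

0: ✓ CMP  NZCV=1000
1: · ADDGT
2: ✓ MOVLS  r0←0xea
3: · MOVCS
4: ✓ CMP  NZCV=0010
5: · ADDLE
6: ✓ ADDNE  r3←0xec
7: ✓ SUBNE  r3←0xc6
8: ✓ CMP  NZCV=0011
9: ✓ MOVCS  r1←0x6e
10: · ADDVC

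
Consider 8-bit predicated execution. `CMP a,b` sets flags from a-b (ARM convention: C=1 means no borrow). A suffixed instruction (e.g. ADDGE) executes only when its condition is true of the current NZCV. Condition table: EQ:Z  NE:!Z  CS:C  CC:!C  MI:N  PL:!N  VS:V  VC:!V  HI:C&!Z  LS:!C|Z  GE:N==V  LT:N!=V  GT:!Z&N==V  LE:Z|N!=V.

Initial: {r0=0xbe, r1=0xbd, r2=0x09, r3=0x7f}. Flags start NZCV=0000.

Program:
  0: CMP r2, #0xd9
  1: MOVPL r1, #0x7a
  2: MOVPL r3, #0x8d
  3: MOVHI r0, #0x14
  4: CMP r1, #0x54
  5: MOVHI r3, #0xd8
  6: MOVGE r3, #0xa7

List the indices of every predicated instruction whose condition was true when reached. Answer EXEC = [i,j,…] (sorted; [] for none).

EXEC = [1,2,5,6]

[0] flags=0000 → (cmp)
[1] flags=0000 PL?T → r1=0x7a
[2] flags=0000 PL?T → r3=0x8d
[3] flags=0000 HI?F → skip
[4] flags=0010 → (cmp)
[5] flags=0010 HI?T → r3=0xd8
[6] flags=0010 GE?T → r3=0xa7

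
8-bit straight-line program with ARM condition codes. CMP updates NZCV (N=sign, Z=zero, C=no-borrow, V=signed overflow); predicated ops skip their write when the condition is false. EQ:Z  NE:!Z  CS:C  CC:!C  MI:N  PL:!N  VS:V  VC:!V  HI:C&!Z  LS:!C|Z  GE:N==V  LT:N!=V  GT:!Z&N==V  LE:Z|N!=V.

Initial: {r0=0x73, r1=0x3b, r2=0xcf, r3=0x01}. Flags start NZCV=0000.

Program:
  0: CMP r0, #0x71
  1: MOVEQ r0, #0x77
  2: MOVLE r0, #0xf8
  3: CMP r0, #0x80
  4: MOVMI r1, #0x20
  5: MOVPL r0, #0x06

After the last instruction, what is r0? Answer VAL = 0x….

0: ✓ CMP  NZCV=0010
1: · MOVEQ
2: · MOVLE
3: ✓ CMP  NZCV=1001
4: ✓ MOVMI  r1←0x20
5: · MOVPL

VAL = 0x73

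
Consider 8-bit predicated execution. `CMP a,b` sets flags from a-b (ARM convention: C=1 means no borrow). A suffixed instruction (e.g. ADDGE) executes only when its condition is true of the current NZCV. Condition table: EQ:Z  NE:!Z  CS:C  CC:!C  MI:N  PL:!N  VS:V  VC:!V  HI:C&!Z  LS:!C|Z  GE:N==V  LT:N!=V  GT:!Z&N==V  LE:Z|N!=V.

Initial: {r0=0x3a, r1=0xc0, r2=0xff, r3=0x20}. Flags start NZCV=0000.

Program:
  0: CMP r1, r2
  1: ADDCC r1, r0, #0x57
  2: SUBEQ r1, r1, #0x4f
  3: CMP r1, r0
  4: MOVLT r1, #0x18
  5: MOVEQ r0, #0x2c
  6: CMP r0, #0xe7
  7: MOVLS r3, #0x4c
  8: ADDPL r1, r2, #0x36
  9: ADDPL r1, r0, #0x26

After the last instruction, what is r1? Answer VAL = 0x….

VAL = 0x60

0: ✓ CMP  NZCV=1000
1: ✓ ADDCC  r1←0x91
2: · SUBEQ
3: ✓ CMP  NZCV=0011
4: ✓ MOVLT  r1←0x18
5: · MOVEQ
6: ✓ CMP  NZCV=0000
7: ✓ MOVLS  r3←0x4c
8: ✓ ADDPL  r1←0x35
9: ✓ ADDPL  r1←0x60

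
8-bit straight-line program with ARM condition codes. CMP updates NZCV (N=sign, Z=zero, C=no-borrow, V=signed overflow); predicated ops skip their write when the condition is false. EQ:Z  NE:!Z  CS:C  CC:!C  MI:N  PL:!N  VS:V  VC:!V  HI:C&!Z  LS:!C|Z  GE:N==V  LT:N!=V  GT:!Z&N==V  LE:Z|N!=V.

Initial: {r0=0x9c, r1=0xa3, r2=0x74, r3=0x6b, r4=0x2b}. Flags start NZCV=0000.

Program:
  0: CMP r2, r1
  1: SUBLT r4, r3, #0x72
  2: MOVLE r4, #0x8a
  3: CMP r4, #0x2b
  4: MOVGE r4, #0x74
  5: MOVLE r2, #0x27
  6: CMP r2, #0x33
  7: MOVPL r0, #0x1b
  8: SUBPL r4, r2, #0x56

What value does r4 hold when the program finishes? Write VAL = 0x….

VAL = 0x74

[0] flags=1001 → (cmp)
[1] flags=1001 LT?F → skip
[2] flags=1001 LE?F → skip
[3] flags=0110 → (cmp)
[4] flags=0110 GE?T → r4=0x74
[5] flags=0110 LE?T → r2=0x27
[6] flags=1000 → (cmp)
[7] flags=1000 PL?F → skip
[8] flags=1000 PL?F → skip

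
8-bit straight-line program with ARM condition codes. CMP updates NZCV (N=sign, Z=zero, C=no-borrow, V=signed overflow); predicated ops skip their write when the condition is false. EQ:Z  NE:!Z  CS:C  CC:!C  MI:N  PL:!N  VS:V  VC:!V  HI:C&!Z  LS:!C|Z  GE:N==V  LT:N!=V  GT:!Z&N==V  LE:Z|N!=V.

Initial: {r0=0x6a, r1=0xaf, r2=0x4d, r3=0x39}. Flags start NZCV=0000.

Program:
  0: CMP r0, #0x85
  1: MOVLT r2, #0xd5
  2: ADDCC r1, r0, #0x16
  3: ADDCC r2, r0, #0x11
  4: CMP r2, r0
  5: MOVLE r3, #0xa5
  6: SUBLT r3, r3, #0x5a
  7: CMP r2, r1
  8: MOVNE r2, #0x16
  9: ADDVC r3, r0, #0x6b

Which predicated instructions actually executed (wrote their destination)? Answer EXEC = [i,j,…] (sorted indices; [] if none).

EXEC = [2,3,8]

0: ✓ CMP  NZCV=1001
1: · MOVLT
2: ✓ ADDCC  r1←0x80
3: ✓ ADDCC  r2←0x7b
4: ✓ CMP  NZCV=0010
5: · MOVLE
6: · SUBLT
7: ✓ CMP  NZCV=1001
8: ✓ MOVNE  r2←0x16
9: · ADDVC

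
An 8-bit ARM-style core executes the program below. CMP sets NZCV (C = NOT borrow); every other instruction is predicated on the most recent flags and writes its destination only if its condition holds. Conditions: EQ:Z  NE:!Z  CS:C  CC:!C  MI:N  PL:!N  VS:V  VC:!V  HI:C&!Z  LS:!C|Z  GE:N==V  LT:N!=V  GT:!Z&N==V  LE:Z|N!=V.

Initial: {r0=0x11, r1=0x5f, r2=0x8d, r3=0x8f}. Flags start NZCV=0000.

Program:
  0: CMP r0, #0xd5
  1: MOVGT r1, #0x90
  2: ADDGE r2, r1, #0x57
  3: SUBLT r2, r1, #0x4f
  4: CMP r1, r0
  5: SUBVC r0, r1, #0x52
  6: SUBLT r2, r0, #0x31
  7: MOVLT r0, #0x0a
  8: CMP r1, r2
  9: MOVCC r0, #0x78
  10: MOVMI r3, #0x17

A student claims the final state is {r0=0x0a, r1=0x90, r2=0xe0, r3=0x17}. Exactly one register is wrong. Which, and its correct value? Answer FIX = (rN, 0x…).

[0] flags=0000 → (cmp)
[1] flags=0000 GT?T → r1=0x90
[2] flags=0000 GE?T → r2=0xe7
[3] flags=0000 LT?F → skip
[4] flags=0011 → (cmp)
[5] flags=0011 VC?F → skip
[6] flags=0011 LT?T → r2=0xe0
[7] flags=0011 LT?T → r0=0x0a
[8] flags=1000 → (cmp)
[9] flags=1000 CC?T → r0=0x78
[10] flags=1000 MI?T → r3=0x17

FIX = (r0, 0x78)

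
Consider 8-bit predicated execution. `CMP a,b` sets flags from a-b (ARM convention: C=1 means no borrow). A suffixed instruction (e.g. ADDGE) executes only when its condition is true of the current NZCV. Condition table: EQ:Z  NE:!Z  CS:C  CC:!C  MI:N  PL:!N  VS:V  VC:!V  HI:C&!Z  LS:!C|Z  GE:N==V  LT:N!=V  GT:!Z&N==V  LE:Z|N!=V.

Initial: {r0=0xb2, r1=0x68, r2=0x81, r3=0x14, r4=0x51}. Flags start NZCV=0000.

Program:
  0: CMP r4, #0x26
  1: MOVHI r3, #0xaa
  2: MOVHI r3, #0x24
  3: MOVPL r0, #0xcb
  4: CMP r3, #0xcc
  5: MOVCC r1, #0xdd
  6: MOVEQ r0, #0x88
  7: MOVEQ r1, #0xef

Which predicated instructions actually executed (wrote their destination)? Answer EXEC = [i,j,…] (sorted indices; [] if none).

[0] flags=0010 → (cmp)
[1] flags=0010 HI?T → r3=0xaa
[2] flags=0010 HI?T → r3=0x24
[3] flags=0010 PL?T → r0=0xcb
[4] flags=0000 → (cmp)
[5] flags=0000 CC?T → r1=0xdd
[6] flags=0000 EQ?F → skip
[7] flags=0000 EQ?F → skip

EXEC = [1,2,3,5]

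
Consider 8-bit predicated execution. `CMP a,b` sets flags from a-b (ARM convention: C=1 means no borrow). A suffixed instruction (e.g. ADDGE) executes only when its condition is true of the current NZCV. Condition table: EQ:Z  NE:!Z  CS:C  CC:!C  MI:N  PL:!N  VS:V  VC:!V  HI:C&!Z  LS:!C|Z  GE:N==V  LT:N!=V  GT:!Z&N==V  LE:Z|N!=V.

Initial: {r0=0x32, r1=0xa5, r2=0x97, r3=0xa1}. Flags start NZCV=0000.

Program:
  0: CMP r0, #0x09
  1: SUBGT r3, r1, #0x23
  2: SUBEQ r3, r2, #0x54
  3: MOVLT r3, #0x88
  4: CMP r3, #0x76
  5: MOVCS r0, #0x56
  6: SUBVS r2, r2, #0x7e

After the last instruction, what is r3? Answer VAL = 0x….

[0] flags=0010 → (cmp)
[1] flags=0010 GT?T → r3=0x82
[2] flags=0010 EQ?F → skip
[3] flags=0010 LT?F → skip
[4] flags=0011 → (cmp)
[5] flags=0011 CS?T → r0=0x56
[6] flags=0011 VS?T → r2=0x19

VAL = 0x82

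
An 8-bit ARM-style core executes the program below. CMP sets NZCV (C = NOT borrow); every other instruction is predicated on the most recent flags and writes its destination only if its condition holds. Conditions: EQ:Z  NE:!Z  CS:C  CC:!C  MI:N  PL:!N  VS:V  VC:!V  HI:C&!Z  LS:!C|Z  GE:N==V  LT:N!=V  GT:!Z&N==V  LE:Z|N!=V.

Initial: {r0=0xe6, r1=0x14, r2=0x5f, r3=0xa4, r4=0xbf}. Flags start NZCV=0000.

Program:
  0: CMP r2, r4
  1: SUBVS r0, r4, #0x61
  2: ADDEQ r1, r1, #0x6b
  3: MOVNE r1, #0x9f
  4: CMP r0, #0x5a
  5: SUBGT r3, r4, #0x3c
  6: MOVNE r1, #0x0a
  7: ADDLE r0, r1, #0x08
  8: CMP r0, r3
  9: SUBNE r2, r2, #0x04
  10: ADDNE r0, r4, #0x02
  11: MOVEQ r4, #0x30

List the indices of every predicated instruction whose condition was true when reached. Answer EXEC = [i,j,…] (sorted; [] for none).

0: ✓ CMP  NZCV=1001
1: ✓ SUBVS  r0←0x5e
2: · ADDEQ
3: ✓ MOVNE  r1←0x9f
4: ✓ CMP  NZCV=0010
5: ✓ SUBGT  r3←0x83
6: ✓ MOVNE  r1←0x0a
7: · ADDLE
8: ✓ CMP  NZCV=1001
9: ✓ SUBNE  r2←0x5b
10: ✓ ADDNE  r0←0xc1
11: · MOVEQ

EXEC = [1,3,5,6,9,10]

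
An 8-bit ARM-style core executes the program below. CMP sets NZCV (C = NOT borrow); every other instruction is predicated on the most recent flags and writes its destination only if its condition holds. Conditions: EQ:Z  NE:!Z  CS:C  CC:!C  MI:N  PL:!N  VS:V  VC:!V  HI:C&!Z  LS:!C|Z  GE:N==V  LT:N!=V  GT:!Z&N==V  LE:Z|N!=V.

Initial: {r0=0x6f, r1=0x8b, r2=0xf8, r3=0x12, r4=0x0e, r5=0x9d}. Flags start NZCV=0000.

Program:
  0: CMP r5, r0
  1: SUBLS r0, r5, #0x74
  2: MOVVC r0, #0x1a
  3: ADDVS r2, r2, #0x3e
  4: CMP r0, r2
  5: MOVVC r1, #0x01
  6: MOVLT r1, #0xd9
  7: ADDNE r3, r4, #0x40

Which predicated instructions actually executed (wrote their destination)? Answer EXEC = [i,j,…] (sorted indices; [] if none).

EXEC = [3,5,7]

[0] flags=0011 → (cmp)
[1] flags=0011 LS?F → skip
[2] flags=0011 VC?F → skip
[3] flags=0011 VS?T → r2=0x36
[4] flags=0010 → (cmp)
[5] flags=0010 VC?T → r1=0x01
[6] flags=0010 LT?F → skip
[7] flags=0010 NE?T → r3=0x4e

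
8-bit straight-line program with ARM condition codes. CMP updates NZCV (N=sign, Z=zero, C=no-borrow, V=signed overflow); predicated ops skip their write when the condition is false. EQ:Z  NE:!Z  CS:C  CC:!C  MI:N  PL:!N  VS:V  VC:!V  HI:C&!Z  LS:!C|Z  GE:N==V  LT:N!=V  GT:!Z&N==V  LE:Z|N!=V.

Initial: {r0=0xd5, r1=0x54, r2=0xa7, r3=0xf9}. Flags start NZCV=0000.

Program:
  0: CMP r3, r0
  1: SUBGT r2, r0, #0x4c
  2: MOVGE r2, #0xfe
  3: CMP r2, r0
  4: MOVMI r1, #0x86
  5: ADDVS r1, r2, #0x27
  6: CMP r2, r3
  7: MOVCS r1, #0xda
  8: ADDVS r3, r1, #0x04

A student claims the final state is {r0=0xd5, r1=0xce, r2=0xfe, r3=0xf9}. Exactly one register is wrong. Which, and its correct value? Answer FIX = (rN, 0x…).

FIX = (r1, 0xda)

0: ✓ CMP  NZCV=0010
1: ✓ SUBGT  r2←0x89
2: ✓ MOVGE  r2←0xfe
3: ✓ CMP  NZCV=0010
4: · MOVMI
5: · ADDVS
6: ✓ CMP  NZCV=0010
7: ✓ MOVCS  r1←0xda
8: · ADDVS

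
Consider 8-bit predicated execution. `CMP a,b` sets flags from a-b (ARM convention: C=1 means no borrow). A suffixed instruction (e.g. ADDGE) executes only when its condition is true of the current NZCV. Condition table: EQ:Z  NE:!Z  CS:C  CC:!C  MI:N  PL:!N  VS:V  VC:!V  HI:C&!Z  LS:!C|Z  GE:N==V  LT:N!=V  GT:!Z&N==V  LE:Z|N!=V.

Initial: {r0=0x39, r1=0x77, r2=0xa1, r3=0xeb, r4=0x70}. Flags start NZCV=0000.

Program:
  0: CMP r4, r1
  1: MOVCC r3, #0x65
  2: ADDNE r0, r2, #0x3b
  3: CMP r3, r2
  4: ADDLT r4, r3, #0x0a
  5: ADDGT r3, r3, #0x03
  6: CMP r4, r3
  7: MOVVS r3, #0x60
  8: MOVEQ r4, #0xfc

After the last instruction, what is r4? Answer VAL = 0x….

[0] flags=1000 → (cmp)
[1] flags=1000 CC?T → r3=0x65
[2] flags=1000 NE?T → r0=0xdc
[3] flags=1001 → (cmp)
[4] flags=1001 LT?F → skip
[5] flags=1001 GT?T → r3=0x68
[6] flags=0010 → (cmp)
[7] flags=0010 VS?F → skip
[8] flags=0010 EQ?F → skip

VAL = 0x70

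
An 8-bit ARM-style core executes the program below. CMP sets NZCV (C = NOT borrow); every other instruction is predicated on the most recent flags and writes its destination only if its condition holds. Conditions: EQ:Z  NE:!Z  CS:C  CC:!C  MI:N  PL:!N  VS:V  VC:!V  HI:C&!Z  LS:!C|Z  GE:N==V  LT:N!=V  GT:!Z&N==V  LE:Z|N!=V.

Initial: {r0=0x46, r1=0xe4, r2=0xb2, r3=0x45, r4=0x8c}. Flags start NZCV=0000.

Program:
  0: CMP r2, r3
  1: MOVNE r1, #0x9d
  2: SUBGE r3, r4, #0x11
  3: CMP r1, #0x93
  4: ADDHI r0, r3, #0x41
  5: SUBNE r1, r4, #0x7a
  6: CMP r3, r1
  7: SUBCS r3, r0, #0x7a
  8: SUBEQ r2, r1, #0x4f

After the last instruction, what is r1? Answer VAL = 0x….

VAL = 0x12

0: ✓ CMP  NZCV=0011
1: ✓ MOVNE  r1←0x9d
2: · SUBGE
3: ✓ CMP  NZCV=0010
4: ✓ ADDHI  r0←0x86
5: ✓ SUBNE  r1←0x12
6: ✓ CMP  NZCV=0010
7: ✓ SUBCS  r3←0x0c
8: · SUBEQ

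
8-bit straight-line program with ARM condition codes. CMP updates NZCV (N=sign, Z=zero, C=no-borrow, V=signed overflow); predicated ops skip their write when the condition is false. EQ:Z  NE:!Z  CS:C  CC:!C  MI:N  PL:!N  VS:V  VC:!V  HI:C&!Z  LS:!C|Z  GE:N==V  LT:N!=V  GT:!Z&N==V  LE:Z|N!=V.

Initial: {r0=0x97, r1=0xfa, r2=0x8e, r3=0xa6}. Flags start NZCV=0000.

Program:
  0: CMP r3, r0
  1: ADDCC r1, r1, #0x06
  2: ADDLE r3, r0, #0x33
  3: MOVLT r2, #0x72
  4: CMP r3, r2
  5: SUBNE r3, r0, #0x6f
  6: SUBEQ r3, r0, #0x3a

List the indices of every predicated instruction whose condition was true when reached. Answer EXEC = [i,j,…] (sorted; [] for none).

[0] flags=0010 → (cmp)
[1] flags=0010 CC?F → skip
[2] flags=0010 LE?F → skip
[3] flags=0010 LT?F → skip
[4] flags=0010 → (cmp)
[5] flags=0010 NE?T → r3=0x28
[6] flags=0010 EQ?F → skip

EXEC = [5]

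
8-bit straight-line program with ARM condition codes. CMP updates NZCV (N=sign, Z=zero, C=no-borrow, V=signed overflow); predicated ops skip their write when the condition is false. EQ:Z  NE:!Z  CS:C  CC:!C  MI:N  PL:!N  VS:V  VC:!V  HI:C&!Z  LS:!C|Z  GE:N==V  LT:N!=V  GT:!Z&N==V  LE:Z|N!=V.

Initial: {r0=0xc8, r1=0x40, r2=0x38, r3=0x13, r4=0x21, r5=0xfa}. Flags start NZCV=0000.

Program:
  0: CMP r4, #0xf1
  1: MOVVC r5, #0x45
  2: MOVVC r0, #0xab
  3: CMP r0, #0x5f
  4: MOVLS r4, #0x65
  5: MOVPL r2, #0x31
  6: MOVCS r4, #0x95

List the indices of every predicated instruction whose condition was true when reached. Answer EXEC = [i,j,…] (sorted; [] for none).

0: ✓ CMP  NZCV=0000
1: ✓ MOVVC  r5←0x45
2: ✓ MOVVC  r0←0xab
3: ✓ CMP  NZCV=0011
4: · MOVLS
5: ✓ MOVPL  r2←0x31
6: ✓ MOVCS  r4←0x95

EXEC = [1,2,5,6]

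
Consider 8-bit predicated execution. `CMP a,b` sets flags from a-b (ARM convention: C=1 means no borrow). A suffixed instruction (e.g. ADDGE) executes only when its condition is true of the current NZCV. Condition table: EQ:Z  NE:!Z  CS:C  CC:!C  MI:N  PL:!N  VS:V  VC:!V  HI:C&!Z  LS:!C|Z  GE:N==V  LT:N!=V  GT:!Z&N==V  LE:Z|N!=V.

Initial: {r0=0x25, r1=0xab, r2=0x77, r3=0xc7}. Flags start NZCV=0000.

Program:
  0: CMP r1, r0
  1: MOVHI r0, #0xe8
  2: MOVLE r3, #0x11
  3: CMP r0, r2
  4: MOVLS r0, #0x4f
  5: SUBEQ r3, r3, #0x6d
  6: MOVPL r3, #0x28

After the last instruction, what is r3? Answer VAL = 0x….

VAL = 0x28

0: ✓ CMP  NZCV=1010
1: ✓ MOVHI  r0←0xe8
2: ✓ MOVLE  r3←0x11
3: ✓ CMP  NZCV=0011
4: · MOVLS
5: · SUBEQ
6: ✓ MOVPL  r3←0x28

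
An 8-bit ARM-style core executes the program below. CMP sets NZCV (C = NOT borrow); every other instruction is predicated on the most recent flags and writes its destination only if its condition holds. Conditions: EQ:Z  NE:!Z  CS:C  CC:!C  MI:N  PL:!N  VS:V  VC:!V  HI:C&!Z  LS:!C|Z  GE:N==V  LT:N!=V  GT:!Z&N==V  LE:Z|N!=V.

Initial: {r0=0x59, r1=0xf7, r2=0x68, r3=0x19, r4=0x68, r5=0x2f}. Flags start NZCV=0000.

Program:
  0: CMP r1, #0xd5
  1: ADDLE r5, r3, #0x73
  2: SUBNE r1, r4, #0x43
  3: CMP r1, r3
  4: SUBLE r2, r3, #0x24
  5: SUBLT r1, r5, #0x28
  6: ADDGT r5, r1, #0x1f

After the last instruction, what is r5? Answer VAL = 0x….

VAL = 0x44

[0] flags=0010 → (cmp)
[1] flags=0010 LE?F → skip
[2] flags=0010 NE?T → r1=0x25
[3] flags=0010 → (cmp)
[4] flags=0010 LE?F → skip
[5] flags=0010 LT?F → skip
[6] flags=0010 GT?T → r5=0x44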